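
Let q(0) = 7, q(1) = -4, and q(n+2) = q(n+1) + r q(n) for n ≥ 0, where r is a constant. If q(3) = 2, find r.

2

q(2) = -4 + 7r
q(3) = -4 + 3r
So -4 + 3r = 2, giving r = 2.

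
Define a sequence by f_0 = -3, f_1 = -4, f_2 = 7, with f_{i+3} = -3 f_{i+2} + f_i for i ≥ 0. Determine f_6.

f_3 = -3·7 + (-3) = -24
f_4 = -3·(-24) + (-4) = 68
f_5 = -3·68 + 7 = -197
f_6 = -3·(-197) + (-24) = 567

567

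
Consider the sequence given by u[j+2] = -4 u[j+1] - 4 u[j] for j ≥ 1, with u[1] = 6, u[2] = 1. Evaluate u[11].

-60416

u[3] = -4*1 - 4*6 = -28
u[4] = -4*(-28) - 4*1 = 108
u[5] = -4*108 - 4*(-28) = -320
u[6] = -4*(-320) - 4*108 = 848
u[7] = -4*848 - 4*(-320) = -2112
u[8] = -4*(-2112) - 4*848 = 5056
u[9] = -4*5056 - 4*(-2112) = -11776
u[10] = -4*(-11776) - 4*5056 = 26880
u[11] = -4*26880 - 4*(-11776) = -60416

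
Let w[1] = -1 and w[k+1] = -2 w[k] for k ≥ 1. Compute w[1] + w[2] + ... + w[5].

-11

w[2] = -2(-1) = 2
w[3] = -2(2) = -4
w[4] = -2(-4) = 8
w[5] = -2(8) = -16
Sum = (-1) + 2 + (-4) + 8 + (-16) = -11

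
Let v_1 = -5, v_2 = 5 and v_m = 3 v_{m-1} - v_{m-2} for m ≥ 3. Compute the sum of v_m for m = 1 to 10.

28875

v_3 = 3(5) - (-5) = 20
v_4 = 3(20) - 5 = 55
v_5 = 3(55) - 20 = 145
v_6 = 3(145) - 55 = 380
v_7 = 3(380) - 145 = 995
v_8 = 3(995) - 380 = 2605
v_9 = 3(2605) - 995 = 6820
v_{10} = 3(6820) - 2605 = 17855
Sum = (-5) + 5 + 20 + 55 + 145 + 380 + 995 + 2605 + 6820 + 17855 = 28875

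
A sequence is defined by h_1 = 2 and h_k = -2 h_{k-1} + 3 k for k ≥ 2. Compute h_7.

29

h_2 = -2·2 + 6 = 2
h_3 = -2·2 + 9 = 5
h_4 = -2·5 + 12 = 2
h_5 = -2·2 + 15 = 11
h_6 = -2·11 + 18 = -4
h_7 = -2·(-4) + 21 = 29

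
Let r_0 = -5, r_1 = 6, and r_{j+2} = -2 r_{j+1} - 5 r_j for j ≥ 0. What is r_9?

r_2 = -2·6 - 5·(-5) = 13
r_3 = -2·13 - 5·6 = -56
r_4 = -2·(-56) - 5·13 = 47
r_5 = -2·47 - 5·(-56) = 186
r_6 = -2·186 - 5·47 = -607
r_7 = -2·(-607) - 5·186 = 284
r_8 = -2·284 - 5·(-607) = 2467
r_9 = -2·2467 - 5·284 = -6354

-6354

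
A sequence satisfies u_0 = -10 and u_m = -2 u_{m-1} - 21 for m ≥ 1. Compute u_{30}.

-3221225479

The fixed point is -21/(1 + 2) = -7, so u_m + 7 = -2(u_{m-1} + 7).
Hence u_m = -3·(-2)^m - 7.
u_{30} = -3·(-2)^{30} - 7 = -3·1073741824 - 7 = -3221225479.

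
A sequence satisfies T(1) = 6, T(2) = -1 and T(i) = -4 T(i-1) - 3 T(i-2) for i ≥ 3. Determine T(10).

T(3) = -4(-1) - 3(6) = -14
T(4) = -4(-14) - 3(-1) = 59
T(5) = -4(59) - 3(-14) = -194
T(6) = -4(-194) - 3(59) = 599
T(7) = -4(599) - 3(-194) = -1814
T(8) = -4(-1814) - 3(599) = 5459
T(9) = -4(5459) - 3(-1814) = -16394
T(10) = -4(-16394) - 3(5459) = 49199

49199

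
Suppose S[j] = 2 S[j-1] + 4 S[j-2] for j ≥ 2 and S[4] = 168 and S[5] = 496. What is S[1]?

-1

Rearranging, S[j-2] = (S[j] - 2 S[j-1]) / 4.
S[3] = (496 - 2(168)) / 4 = 160/4 = 40
S[2] = (168 - 2(40)) / 4 = 88/4 = 22
S[1] = (40 - 2(22)) / 4 = -4/4 = -1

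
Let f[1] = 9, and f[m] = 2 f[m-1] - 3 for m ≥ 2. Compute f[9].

1539

f[2] = 2·9 - 3 = 15
f[3] = 2·15 - 3 = 27
f[4] = 2·27 - 3 = 51
f[5] = 2·51 - 3 = 99
f[6] = 2·99 - 3 = 195
f[7] = 2·195 - 3 = 387
f[8] = 2·387 - 3 = 771
f[9] = 2·771 - 3 = 1539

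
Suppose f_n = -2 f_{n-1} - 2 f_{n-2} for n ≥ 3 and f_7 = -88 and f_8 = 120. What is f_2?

-7

Rearranging, f_{n-2} = (f_n + 2 f_{n-1}) / -2.
f_6 = (120 + 2*(-88)) / -2 = -56/-2 = 28
f_5 = (-88 + 2*28) / -2 = -32/-2 = 16
f_4 = (28 + 2*16) / -2 = 60/-2 = -30
f_3 = (16 + 2*(-30)) / -2 = -44/-2 = 22
f_2 = (-30 + 2*22) / -2 = 14/-2 = -7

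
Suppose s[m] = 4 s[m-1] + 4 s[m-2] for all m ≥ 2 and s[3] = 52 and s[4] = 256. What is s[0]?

Rearranging, s[m-2] = (s[m] - 4 s[m-1]) / 4.
s[2] = (256 - 4·52) / 4 = 48/4 = 12
s[1] = (52 - 4·12) / 4 = 4/4 = 1
s[0] = (12 - 4·1) / 4 = 8/4 = 2

2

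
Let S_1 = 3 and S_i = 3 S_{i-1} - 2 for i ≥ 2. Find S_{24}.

188286357655

The fixed point is -2/(1 - 3) = 1, so S_i - 1 = 3(S_{i-1} - 1).
Hence S_i = 2·3^{i-1} + 1.
S_{24} = 2·3^{23} + 1 = 2·94143178827 + 1 = 188286357655.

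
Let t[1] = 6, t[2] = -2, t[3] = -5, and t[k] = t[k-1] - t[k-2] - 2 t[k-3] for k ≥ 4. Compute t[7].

t[4] = (-5) - (-2) - 2*6 = -15
t[5] = (-15) - (-5) - 2*(-2) = -6
t[6] = (-6) - (-15) - 2*(-5) = 19
t[7] = 19 - (-6) - 2*(-15) = 55

55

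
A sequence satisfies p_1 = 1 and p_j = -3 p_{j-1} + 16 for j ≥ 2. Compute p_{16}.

The fixed point is 16/(1 + 3) = 4, so p_j - 4 = -3(p_{j-1} - 4).
Hence p_j = -3·(-3)^{j-1} + 4.
p_{16} = -3·(-3)^{15} + 4 = -3·-14348907 + 4 = 43046725.

43046725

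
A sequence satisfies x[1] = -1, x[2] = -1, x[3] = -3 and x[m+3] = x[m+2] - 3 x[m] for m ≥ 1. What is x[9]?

-33

x[4] = (-3) - 3(-1) = 0
x[5] = 0 - 3(-1) = 3
x[6] = 3 - 3(-3) = 12
x[7] = 12 - 3(0) = 12
x[8] = 12 - 3(3) = 3
x[9] = 3 - 3(12) = -33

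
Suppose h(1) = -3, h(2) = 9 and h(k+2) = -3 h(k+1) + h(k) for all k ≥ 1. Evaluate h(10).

128511

h(3) = -3*9 + (-3) = -30
h(4) = -3*(-30) + 9 = 99
h(5) = -3*99 + (-30) = -327
h(6) = -3*(-327) + 99 = 1080
h(7) = -3*1080 + (-327) = -3567
h(8) = -3*(-3567) + 1080 = 11781
h(9) = -3*11781 + (-3567) = -38910
h(10) = -3*(-38910) + 11781 = 128511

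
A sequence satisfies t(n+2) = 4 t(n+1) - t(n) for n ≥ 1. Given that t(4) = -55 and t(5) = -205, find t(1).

Rearranging, t(n-2) = -(t(n) - 4 t(n-1)).
t(3) = -(-205 - 4(-55)) = -15
t(2) = -(-55 - 4(-15)) = -5
t(1) = -(-15 - 4(-5)) = -5

-5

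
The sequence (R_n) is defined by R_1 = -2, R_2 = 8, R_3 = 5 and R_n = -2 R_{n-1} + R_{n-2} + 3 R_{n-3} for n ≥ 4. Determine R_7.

R_4 = -2·5 + 8 + 3·(-2) = -8
R_5 = -2·(-8) + 5 + 3·8 = 45
R_6 = -2·45 + (-8) + 3·5 = -83
R_7 = -2·(-83) + 45 + 3·(-8) = 187

187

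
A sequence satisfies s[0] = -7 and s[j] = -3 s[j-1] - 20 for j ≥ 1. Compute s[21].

The fixed point is -20/(1 + 3) = -5, so s[j] + 5 = -3(s[j-1] + 5).
Hence s[j] = -2·(-3)^j - 5.
s[21] = -2·(-3)^{21} - 5 = -2·-10460353203 - 5 = 20920706401.

20920706401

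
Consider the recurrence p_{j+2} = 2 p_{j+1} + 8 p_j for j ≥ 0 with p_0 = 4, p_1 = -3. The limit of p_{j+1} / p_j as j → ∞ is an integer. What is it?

4

The characteristic equation is r^2 - 2r - 8 = 0, which factors as (r - 4)(r + 2) = 0.
So the roots are 4 and -2. Since |4| > |-2| and the coefficient of 4^j is non-zero, the ratio tends to 4.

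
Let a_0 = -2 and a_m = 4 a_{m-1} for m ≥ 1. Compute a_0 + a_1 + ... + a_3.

a_1 = 4*(-2) = -8
a_2 = 4*(-8) = -32
a_3 = 4*(-32) = -128
Sum = (-2) + (-8) + (-32) + (-128) = -170

-170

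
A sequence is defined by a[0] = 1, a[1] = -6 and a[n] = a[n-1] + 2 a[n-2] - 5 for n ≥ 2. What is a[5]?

a[2] = (-6) + 2*1 - 5 = -9
a[3] = (-9) + 2*(-6) - 5 = -26
a[4] = (-26) + 2*(-9) - 5 = -49
a[5] = (-49) + 2*(-26) - 5 = -106

-106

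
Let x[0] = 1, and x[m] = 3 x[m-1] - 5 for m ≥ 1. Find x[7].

-3278

x[1] = 3(1) - 5 = -2
x[2] = 3(-2) - 5 = -11
x[3] = 3(-11) - 5 = -38
x[4] = 3(-38) - 5 = -119
x[5] = 3(-119) - 5 = -362
x[6] = 3(-362) - 5 = -1091
x[7] = 3(-1091) - 5 = -3278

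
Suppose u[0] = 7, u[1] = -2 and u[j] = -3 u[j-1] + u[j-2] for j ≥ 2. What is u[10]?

176464

u[2] = -3(-2) + 7 = 13
u[3] = -3(13) + (-2) = -41
u[4] = -3(-41) + 13 = 136
u[5] = -3(136) + (-41) = -449
u[6] = -3(-449) + 136 = 1483
u[7] = -3(1483) + (-449) = -4898
u[8] = -3(-4898) + 1483 = 16177
u[9] = -3(16177) + (-4898) = -53429
u[10] = -3(-53429) + 16177 = 176464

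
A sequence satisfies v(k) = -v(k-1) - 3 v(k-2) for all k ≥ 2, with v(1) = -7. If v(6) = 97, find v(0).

5

Let v(0) = w.
v(2) = 7 - 3w
v(3) = 14 + 3w
v(4) = -35 + 6w
v(5) = -7 - 15w
v(6) = 112 - 3w
So 112 - 3w = 97, giving w = 5.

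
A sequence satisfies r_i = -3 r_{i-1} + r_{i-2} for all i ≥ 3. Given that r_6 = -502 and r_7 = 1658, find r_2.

Rearranging, r_{i-2} = r_i + 3 r_{i-1}.
r_5 = 1658 + 3·(-502) = 152
r_4 = -502 + 3·152 = -46
r_3 = 152 + 3·(-46) = 14
r_2 = -46 + 3·14 = -4

-4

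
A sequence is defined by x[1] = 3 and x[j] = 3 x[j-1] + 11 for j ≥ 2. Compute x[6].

x[2] = 3*3 + 11 = 20
x[3] = 3*20 + 11 = 71
x[4] = 3*71 + 11 = 224
x[5] = 3*224 + 11 = 683
x[6] = 3*683 + 11 = 2060

2060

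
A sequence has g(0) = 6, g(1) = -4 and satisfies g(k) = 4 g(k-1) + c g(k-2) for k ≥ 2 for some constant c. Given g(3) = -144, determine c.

g(2) = -16 + 6c
g(3) = -64 + 20c
So -64 + 20c = -144, giving c = -4.

-4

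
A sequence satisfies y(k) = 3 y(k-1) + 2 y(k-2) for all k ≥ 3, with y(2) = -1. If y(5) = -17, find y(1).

Let y(1) = z.
y(3) = -3 + 2z
y(4) = -11 + 6z
y(5) = -39 + 22z
So -39 + 22z = -17, giving z = 1.

1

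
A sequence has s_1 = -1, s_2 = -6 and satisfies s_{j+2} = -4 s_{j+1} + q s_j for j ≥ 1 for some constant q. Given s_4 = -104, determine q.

4

s_3 = 24 - q
s_4 = -96 - 2q
So -96 - 2q = -104, giving q = 4.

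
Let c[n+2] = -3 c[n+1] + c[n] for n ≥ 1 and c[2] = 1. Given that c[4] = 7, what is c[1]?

Let c[1] = w.
c[3] = -3 + w
c[4] = 10 - 3w
So 10 - 3w = 7, giving w = 1.

1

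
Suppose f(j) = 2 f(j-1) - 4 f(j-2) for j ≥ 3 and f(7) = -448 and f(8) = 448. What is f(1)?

-7

Rearranging, f(j-2) = (f(j) - 2 f(j-1)) / -4.
f(6) = (448 - 2·(-448)) / -4 = 1344/-4 = -336
f(5) = (-448 - 2·(-336)) / -4 = 224/-4 = -56
f(4) = (-336 - 2·(-56)) / -4 = -224/-4 = 56
f(3) = (-56 - 2·56) / -4 = -168/-4 = 42
f(2) = (56 - 2·42) / -4 = -28/-4 = 7
f(1) = (42 - 2·7) / -4 = 28/-4 = -7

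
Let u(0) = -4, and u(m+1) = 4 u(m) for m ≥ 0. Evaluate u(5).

u(1) = 4*(-4) = -16
u(2) = 4*(-16) = -64
u(3) = 4*(-64) = -256
u(4) = 4*(-256) = -1024
u(5) = 4*(-1024) = -4096

-4096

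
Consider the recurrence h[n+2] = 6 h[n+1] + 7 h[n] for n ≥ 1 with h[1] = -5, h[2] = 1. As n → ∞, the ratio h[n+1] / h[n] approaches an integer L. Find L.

The characteristic equation is r^2 - 6r - 7 = 0, which factors as (r - 7)(r + 1) = 0.
So the roots are 7 and -1. Since |7| > |-1| and the coefficient of 7^n is non-zero, the ratio tends to 7.

7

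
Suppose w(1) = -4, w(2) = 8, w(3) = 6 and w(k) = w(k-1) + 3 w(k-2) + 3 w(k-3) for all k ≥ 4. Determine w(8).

942

w(4) = 6 + 3*8 + 3*(-4) = 18
w(5) = 18 + 3*6 + 3*8 = 60
w(6) = 60 + 3*18 + 3*6 = 132
w(7) = 132 + 3*60 + 3*18 = 366
w(8) = 366 + 3*132 + 3*60 = 942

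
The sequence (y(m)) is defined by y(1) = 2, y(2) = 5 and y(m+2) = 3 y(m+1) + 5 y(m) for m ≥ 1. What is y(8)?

31225

y(3) = 3·5 + 5·2 = 25
y(4) = 3·25 + 5·5 = 100
y(5) = 3·100 + 5·25 = 425
y(6) = 3·425 + 5·100 = 1775
y(7) = 3·1775 + 5·425 = 7450
y(8) = 3·7450 + 5·1775 = 31225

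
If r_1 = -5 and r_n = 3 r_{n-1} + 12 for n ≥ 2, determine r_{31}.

205891132094643

The fixed point is 12/(1 - 3) = -6, so r_n + 6 = 3(r_{n-1} + 6).
Hence r_n = 1·3^{n-1} - 6.
r_{31} = 1·3^{30} - 6 = 1·205891132094649 - 6 = 205891132094643.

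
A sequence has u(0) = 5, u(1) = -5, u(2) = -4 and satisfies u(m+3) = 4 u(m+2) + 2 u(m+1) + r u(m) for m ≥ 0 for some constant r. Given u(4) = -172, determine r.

-4

u(3) = -26 + 5r
u(4) = -112 + 15r
So -112 + 15r = -172, giving r = -4.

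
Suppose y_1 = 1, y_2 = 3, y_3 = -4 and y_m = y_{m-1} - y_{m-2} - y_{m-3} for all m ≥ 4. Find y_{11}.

y_4 = (-4) - 3 - 1 = -8
y_5 = (-8) - (-4) - 3 = -7
y_6 = (-7) - (-8) - (-4) = 5
y_7 = 5 - (-7) - (-8) = 20
y_8 = 20 - 5 - (-7) = 22
y_9 = 22 - 20 - 5 = -3
y_{10} = (-3) - 22 - 20 = -45
y_{11} = (-45) - (-3) - 22 = -64

-64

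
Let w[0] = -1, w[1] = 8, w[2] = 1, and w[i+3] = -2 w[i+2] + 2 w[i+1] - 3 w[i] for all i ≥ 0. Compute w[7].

w[3] = -2(1) + 2(8) - 3(-1) = 17
w[4] = -2(17) + 2(1) - 3(8) = -56
w[5] = -2(-56) + 2(17) - 3(1) = 143
w[6] = -2(143) + 2(-56) - 3(17) = -449
w[7] = -2(-449) + 2(143) - 3(-56) = 1352

1352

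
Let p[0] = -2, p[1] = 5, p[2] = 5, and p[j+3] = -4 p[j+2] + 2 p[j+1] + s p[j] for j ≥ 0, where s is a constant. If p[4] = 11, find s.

-3

p[3] = -10 - 2s
p[4] = 50 + 13s
So 50 + 13s = 11, giving s = -3.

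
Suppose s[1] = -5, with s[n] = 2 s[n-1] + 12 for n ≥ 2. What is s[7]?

s[2] = 2(-5) + 12 = 2
s[3] = 2(2) + 12 = 16
s[4] = 2(16) + 12 = 44
s[5] = 2(44) + 12 = 100
s[6] = 2(100) + 12 = 212
s[7] = 2(212) + 12 = 436

436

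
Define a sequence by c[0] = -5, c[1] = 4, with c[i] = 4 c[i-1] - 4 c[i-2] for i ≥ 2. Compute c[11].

147456

c[2] = 4·4 - 4·(-5) = 36
c[3] = 4·36 - 4·4 = 128
c[4] = 4·128 - 4·36 = 368
c[5] = 4·368 - 4·128 = 960
c[6] = 4·960 - 4·368 = 2368
c[7] = 4·2368 - 4·960 = 5632
c[8] = 4·5632 - 4·2368 = 13056
c[9] = 4·13056 - 4·5632 = 29696
c[10] = 4·29696 - 4·13056 = 66560
c[11] = 4·66560 - 4·29696 = 147456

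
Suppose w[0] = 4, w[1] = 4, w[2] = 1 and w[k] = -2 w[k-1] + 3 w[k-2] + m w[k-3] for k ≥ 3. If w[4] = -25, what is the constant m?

2

w[3] = 10 + 4m
w[4] = -17 - 4m
So -17 - 4m = -25, giving m = 2.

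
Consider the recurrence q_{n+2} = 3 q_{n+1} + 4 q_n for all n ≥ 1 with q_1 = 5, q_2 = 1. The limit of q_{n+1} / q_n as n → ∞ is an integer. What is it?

4

The characteristic equation is r^2 - 3r - 4 = 0, which factors as (r - 4)(r + 1) = 0.
So the roots are 4 and -1. Since |4| > |-1| and the coefficient of 4^n is non-zero, the ratio tends to 4.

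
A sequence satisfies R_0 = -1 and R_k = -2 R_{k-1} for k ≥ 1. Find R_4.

-16

R_1 = -2·(-1) = 2
R_2 = -2·2 = -4
R_3 = -2·(-4) = 8
R_4 = -2·8 = -16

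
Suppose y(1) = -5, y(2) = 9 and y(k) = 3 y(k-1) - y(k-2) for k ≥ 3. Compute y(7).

y(3) = 3(9) - (-5) = 32
y(4) = 3(32) - 9 = 87
y(5) = 3(87) - 32 = 229
y(6) = 3(229) - 87 = 600
y(7) = 3(600) - 229 = 1571

1571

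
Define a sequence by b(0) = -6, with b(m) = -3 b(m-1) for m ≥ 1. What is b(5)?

1458

b(1) = -3·(-6) = 18
b(2) = -3·18 = -54
b(3) = -3·(-54) = 162
b(4) = -3·162 = -486
b(5) = -3·(-486) = 1458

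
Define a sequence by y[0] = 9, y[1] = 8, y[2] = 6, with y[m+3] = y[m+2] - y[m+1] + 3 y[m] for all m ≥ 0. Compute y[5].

y[3] = 6 - 8 + 3·9 = 25
y[4] = 25 - 6 + 3·8 = 43
y[5] = 43 - 25 + 3·6 = 36

36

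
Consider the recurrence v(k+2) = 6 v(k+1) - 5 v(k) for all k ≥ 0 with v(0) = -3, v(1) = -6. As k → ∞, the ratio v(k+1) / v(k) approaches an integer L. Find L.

5

The characteristic equation is r^2 - 6r + 5 = 0, which factors as (r - 5)(r - 1) = 0.
So the roots are 5 and 1. Since |5| > |1| and the coefficient of 5^k is non-zero, the ratio tends to 5.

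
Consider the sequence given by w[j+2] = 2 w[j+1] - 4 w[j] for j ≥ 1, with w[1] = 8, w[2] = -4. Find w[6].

320

w[3] = 2(-4) - 4(8) = -40
w[4] = 2(-40) - 4(-4) = -64
w[5] = 2(-64) - 4(-40) = 32
w[6] = 2(32) - 4(-64) = 320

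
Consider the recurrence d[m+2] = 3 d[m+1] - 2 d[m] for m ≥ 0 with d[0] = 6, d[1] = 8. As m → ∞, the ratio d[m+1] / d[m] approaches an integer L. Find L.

The characteristic equation is r^2 - 3r + 2 = 0, which factors as (r - 2)(r - 1) = 0.
So the roots are 2 and 1. Since |2| > |1| and the coefficient of 2^m is non-zero, the ratio tends to 2.

2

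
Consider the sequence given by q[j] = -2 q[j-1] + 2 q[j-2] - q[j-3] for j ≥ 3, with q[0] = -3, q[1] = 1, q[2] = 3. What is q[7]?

-151

q[3] = -2(3) + 2(1) - (-3) = -1
q[4] = -2(-1) + 2(3) - 1 = 7
q[5] = -2(7) + 2(-1) - 3 = -19
q[6] = -2(-19) + 2(7) - (-1) = 53
q[7] = -2(53) + 2(-19) - 7 = -151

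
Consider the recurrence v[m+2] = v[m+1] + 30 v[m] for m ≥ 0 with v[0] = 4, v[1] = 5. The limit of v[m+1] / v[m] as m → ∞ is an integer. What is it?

6

The characteristic equation is r^2 - r - 30 = 0, which factors as (r - 6)(r + 5) = 0.
So the roots are 6 and -5. Since |6| > |-5| and the coefficient of 6^m is non-zero, the ratio tends to 6.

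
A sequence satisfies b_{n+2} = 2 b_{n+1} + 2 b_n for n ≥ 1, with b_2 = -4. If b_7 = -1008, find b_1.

-6

Let b_1 = z.
b_3 = -8 + 2z
b_4 = -24 + 4z
b_5 = -64 + 12z
b_6 = -176 + 32z
b_7 = -480 + 88z
So -480 + 88z = -1008, giving z = -6.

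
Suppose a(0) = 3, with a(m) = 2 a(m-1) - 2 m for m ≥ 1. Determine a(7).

a(1) = 2·3 - 2 = 4
a(2) = 2·4 - 4 = 4
a(3) = 2·4 - 6 = 2
a(4) = 2·2 - 8 = -4
a(5) = 2·(-4) - 10 = -18
a(6) = 2·(-18) - 12 = -48
a(7) = 2·(-48) - 14 = -110

-110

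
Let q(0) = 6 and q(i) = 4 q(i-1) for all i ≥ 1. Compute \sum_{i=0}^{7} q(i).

q(1) = 4(6) = 24
q(2) = 4(24) = 96
q(3) = 4(96) = 384
q(4) = 4(384) = 1536
q(5) = 4(1536) = 6144
q(6) = 4(6144) = 24576
q(7) = 4(24576) = 98304
Sum = 6 + 24 + 96 + 384 + 1536 + 6144 + 24576 + 98304 = 131070

131070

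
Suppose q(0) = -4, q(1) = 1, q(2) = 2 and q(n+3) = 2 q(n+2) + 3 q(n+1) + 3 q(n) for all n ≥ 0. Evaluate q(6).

-40

q(3) = 2·2 + 3·1 + 3·(-4) = -5
q(4) = 2·(-5) + 3·2 + 3·1 = -1
q(5) = 2·(-1) + 3·(-5) + 3·2 = -11
q(6) = 2·(-11) + 3·(-1) + 3·(-5) = -40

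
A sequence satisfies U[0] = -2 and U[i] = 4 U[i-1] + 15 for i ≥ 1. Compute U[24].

844424930131963

The fixed point is 15/(1 - 4) = -5, so U[i] + 5 = 4(U[i-1] + 5).
Hence U[i] = 3·4^i - 5.
U[24] = 3·4^{24} - 5 = 3·281474976710656 - 5 = 844424930131963.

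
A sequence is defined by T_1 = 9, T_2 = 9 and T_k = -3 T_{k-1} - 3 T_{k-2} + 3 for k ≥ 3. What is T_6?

T_3 = -3·9 - 3·9 + 3 = -51
T_4 = -3·(-51) - 3·9 + 3 = 129
T_5 = -3·129 - 3·(-51) + 3 = -231
T_6 = -3·(-231) - 3·129 + 3 = 309

309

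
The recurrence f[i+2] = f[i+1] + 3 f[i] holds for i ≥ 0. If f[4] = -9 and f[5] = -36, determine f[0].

Rearranging, f[i-2] = (f[i] - f[i-1]) / 3.
f[3] = (-36 - (-9)) / 3 = -27/3 = -9
f[2] = (-9 - (-9)) / 3 = 0/3 = 0
f[1] = (-9 - 0) / 3 = -9/3 = -3
f[0] = (0 - (-3)) / 3 = 3/3 = 1

1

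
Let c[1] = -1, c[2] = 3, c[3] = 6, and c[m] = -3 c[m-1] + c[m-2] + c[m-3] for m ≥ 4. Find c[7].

584

c[4] = -3·6 + 3 + (-1) = -16
c[5] = -3·(-16) + 6 + 3 = 57
c[6] = -3·57 + (-16) + 6 = -181
c[7] = -3·(-181) + 57 + (-16) = 584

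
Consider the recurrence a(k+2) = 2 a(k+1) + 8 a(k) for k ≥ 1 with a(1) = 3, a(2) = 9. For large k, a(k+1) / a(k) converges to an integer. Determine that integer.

The characteristic equation is r^2 - 2r - 8 = 0, which factors as (r - 4)(r + 2) = 0.
So the roots are 4 and -2. Since |4| > |-2| and the coefficient of 4^k is non-zero, the ratio tends to 4.

4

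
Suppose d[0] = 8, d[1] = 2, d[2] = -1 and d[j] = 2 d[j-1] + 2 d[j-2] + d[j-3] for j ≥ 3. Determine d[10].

10764

d[3] = 2(-1) + 2(2) + 8 = 10
d[4] = 2(10) + 2(-1) + 2 = 20
d[5] = 2(20) + 2(10) + (-1) = 59
d[6] = 2(59) + 2(20) + 10 = 168
d[7] = 2(168) + 2(59) + 20 = 474
d[8] = 2(474) + 2(168) + 59 = 1343
d[9] = 2(1343) + 2(474) + 168 = 3802
d[10] = 2(3802) + 2(1343) + 474 = 10764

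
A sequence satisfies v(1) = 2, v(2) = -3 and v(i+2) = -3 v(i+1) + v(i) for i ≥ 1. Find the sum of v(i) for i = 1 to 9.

10870

v(3) = -3(-3) + 2 = 11
v(4) = -3(11) + (-3) = -36
v(5) = -3(-36) + 11 = 119
v(6) = -3(119) + (-36) = -393
v(7) = -3(-393) + 119 = 1298
v(8) = -3(1298) + (-393) = -4287
v(9) = -3(-4287) + 1298 = 14159
Sum = 2 + (-3) + 11 + (-36) + 119 + (-393) + 1298 + (-4287) + 14159 = 10870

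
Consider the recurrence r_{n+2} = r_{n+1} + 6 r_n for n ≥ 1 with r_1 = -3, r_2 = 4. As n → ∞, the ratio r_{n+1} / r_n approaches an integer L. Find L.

3

The characteristic equation is r^2 - r - 6 = 0, which factors as (r - 3)(r + 2) = 0.
So the roots are 3 and -2. Since |3| > |-2| and the coefficient of 3^n is non-zero, the ratio tends to 3.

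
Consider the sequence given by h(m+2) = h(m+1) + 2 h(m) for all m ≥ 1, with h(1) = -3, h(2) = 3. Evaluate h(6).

3

h(3) = 3 + 2(-3) = -3
h(4) = (-3) + 2(3) = 3
h(5) = 3 + 2(-3) = -3
h(6) = (-3) + 2(3) = 3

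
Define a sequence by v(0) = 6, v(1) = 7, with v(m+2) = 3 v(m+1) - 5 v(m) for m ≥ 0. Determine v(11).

v(2) = 3·7 - 5·6 = -9
v(3) = 3·(-9) - 5·7 = -62
v(4) = 3·(-62) - 5·(-9) = -141
v(5) = 3·(-141) - 5·(-62) = -113
v(6) = 3·(-113) - 5·(-141) = 366
v(7) = 3·366 - 5·(-113) = 1663
v(8) = 3·1663 - 5·366 = 3159
v(9) = 3·3159 - 5·1663 = 1162
v(10) = 3·1162 - 5·3159 = -12309
v(11) = 3·(-12309) - 5·1162 = -42737

-42737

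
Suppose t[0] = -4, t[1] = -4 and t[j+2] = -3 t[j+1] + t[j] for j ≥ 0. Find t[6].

1004

t[2] = -3(-4) + (-4) = 8
t[3] = -3(8) + (-4) = -28
t[4] = -3(-28) + 8 = 92
t[5] = -3(92) + (-28) = -304
t[6] = -3(-304) + 92 = 1004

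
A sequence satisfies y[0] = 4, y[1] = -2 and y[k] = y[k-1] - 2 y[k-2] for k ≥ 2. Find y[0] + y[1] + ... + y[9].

-22

y[2] = (-2) - 2*4 = -10
y[3] = (-10) - 2*(-2) = -6
y[4] = (-6) - 2*(-10) = 14
y[5] = 14 - 2*(-6) = 26
y[6] = 26 - 2*14 = -2
y[7] = (-2) - 2*26 = -54
y[8] = (-54) - 2*(-2) = -50
y[9] = (-50) - 2*(-54) = 58
Sum = 4 + (-2) + (-10) + (-6) + 14 + 26 + (-2) + (-54) + (-50) + 58 = -22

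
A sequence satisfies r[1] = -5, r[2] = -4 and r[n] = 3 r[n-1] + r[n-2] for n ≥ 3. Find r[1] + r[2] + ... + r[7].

r[3] = 3·(-4) + (-5) = -17
r[4] = 3·(-17) + (-4) = -55
r[5] = 3·(-55) + (-17) = -182
r[6] = 3·(-182) + (-55) = -601
r[7] = 3·(-601) + (-182) = -1985
Sum = (-5) + (-4) + (-17) + (-55) + (-182) + (-601) + (-1985) = -2849

-2849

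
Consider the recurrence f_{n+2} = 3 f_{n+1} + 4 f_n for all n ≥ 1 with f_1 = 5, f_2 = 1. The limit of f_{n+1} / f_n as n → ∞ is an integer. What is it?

The characteristic equation is r^2 - 3r - 4 = 0, which factors as (r - 4)(r + 1) = 0.
So the roots are 4 and -1. Since |4| > |-1| and the coefficient of 4^n is non-zero, the ratio tends to 4.

4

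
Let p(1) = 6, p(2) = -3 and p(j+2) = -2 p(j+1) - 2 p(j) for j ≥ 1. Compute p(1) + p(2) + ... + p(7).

27

p(3) = -2(-3) - 2(6) = -6
p(4) = -2(-6) - 2(-3) = 18
p(5) = -2(18) - 2(-6) = -24
p(6) = -2(-24) - 2(18) = 12
p(7) = -2(12) - 2(-24) = 24
Sum = 6 + (-3) + (-6) + 18 + (-24) + 12 + 24 = 27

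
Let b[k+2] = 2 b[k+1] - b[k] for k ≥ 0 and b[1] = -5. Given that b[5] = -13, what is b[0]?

Let b[0] = y.
b[2] = -10 - y
b[3] = -15 - 2y
b[4] = -20 - 3y
b[5] = -25 - 4y
So -25 - 4y = -13, giving y = -3.

-3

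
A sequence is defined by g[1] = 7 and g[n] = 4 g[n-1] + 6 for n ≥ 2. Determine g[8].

g[2] = 4·7 + 6 = 34
g[3] = 4·34 + 6 = 142
g[4] = 4·142 + 6 = 574
g[5] = 4·574 + 6 = 2302
g[6] = 4·2302 + 6 = 9214
g[7] = 4·9214 + 6 = 36862
g[8] = 4·36862 + 6 = 147454

147454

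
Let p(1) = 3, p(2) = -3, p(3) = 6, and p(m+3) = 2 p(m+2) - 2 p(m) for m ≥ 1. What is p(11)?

p(4) = 2(6) - 2(3) = 6
p(5) = 2(6) - 2(-3) = 18
p(6) = 2(18) - 2(6) = 24
p(7) = 2(24) - 2(6) = 36
p(8) = 2(36) - 2(18) = 36
p(9) = 2(36) - 2(24) = 24
p(10) = 2(24) - 2(36) = -24
p(11) = 2(-24) - 2(36) = -120

-120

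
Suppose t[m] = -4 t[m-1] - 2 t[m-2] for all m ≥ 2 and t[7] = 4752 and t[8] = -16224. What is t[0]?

Rearranging, t[m-2] = (t[m] + 4 t[m-1]) / -2.
t[6] = (-16224 + 4(4752)) / -2 = 2784/-2 = -1392
t[5] = (4752 + 4(-1392)) / -2 = -816/-2 = 408
t[4] = (-1392 + 4(408)) / -2 = 240/-2 = -120
t[3] = (408 + 4(-120)) / -2 = -72/-2 = 36
t[2] = (-120 + 4(36)) / -2 = 24/-2 = -12
t[1] = (36 + 4(-12)) / -2 = -12/-2 = 6
t[0] = (-12 + 4(6)) / -2 = 12/-2 = -6

-6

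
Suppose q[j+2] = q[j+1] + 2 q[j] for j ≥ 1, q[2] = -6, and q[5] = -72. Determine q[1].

-7

Let q[1] = y.
q[3] = -6 + 2y
q[4] = -18 + 2y
q[5] = -30 + 6y
So -30 + 6y = -72, giving y = -7.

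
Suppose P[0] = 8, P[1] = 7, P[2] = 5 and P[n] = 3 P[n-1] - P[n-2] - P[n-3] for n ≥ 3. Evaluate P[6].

P[3] = 3*5 - 7 - 8 = 0
P[4] = 3*0 - 5 - 7 = -12
P[5] = 3*(-12) - 0 - 5 = -41
P[6] = 3*(-41) - (-12) - 0 = -111

-111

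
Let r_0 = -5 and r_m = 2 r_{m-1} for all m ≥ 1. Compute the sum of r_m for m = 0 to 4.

-155

r_1 = 2(-5) = -10
r_2 = 2(-10) = -20
r_3 = 2(-20) = -40
r_4 = 2(-40) = -80
Sum = (-5) + (-10) + (-20) + (-40) + (-80) = -155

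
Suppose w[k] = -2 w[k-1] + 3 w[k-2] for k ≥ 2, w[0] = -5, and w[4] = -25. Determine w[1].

-4

Let w[1] = y.
w[2] = -15 - 2y
w[3] = 30 + 7y
w[4] = -105 - 20y
So -105 - 20y = -25, giving y = -4.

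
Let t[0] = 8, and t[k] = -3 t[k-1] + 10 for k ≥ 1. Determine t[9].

-108254

t[1] = -3(8) + 10 = -14
t[2] = -3(-14) + 10 = 52
t[3] = -3(52) + 10 = -146
t[4] = -3(-146) + 10 = 448
t[5] = -3(448) + 10 = -1334
t[6] = -3(-1334) + 10 = 4012
t[7] = -3(4012) + 10 = -12026
t[8] = -3(-12026) + 10 = 36088
t[9] = -3(36088) + 10 = -108254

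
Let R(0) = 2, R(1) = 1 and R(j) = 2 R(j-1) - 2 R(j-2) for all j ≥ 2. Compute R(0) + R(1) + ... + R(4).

R(2) = 2*1 - 2*2 = -2
R(3) = 2*(-2) - 2*1 = -6
R(4) = 2*(-6) - 2*(-2) = -8
Sum = 2 + 1 + (-2) + (-6) + (-8) = -13

-13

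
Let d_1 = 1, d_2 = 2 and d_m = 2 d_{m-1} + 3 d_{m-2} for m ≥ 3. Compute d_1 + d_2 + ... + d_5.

d_3 = 2·2 + 3·1 = 7
d_4 = 2·7 + 3·2 = 20
d_5 = 2·20 + 3·7 = 61
Sum = 1 + 2 + 7 + 20 + 61 = 91

91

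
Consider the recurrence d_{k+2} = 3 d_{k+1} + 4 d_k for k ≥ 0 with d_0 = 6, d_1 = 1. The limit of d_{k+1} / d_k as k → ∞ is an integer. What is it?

The characteristic equation is r^2 - 3r - 4 = 0, which factors as (r - 4)(r + 1) = 0.
So the roots are 4 and -1. Since |4| > |-1| and the coefficient of 4^k is non-zero, the ratio tends to 4.

4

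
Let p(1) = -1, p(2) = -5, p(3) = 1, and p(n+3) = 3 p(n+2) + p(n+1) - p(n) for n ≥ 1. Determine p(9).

p(4) = 3·1 + (-5) - (-1) = -1
p(5) = 3·(-1) + 1 - (-5) = 3
p(6) = 3·3 + (-1) - 1 = 7
p(7) = 3·7 + 3 - (-1) = 25
p(8) = 3·25 + 7 - 3 = 79
p(9) = 3·79 + 25 - 7 = 255

255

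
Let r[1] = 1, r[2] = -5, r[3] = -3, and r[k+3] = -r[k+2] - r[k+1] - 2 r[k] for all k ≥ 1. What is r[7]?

r[4] = -(-3) - (-5) - 2(1) = 6
r[5] = -6 - (-3) - 2(-5) = 7
r[6] = -7 - 6 - 2(-3) = -7
r[7] = -(-7) - 7 - 2(6) = -12

-12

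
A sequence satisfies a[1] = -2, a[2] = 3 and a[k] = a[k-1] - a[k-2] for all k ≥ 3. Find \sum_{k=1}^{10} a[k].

a[3] = 3 - (-2) = 5
a[4] = 5 - 3 = 2
a[5] = 2 - 5 = -3
a[6] = (-3) - 2 = -5
a[7] = (-5) - (-3) = -2
a[8] = (-2) - (-5) = 3
a[9] = 3 - (-2) = 5
a[10] = 5 - 3 = 2
Sum = (-2) + 3 + 5 + 2 + (-3) + (-5) + (-2) + 3 + 5 + 2 = 8

8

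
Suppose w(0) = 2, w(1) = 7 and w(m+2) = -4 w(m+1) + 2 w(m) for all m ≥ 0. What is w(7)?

43000

w(2) = -4(7) + 2(2) = -24
w(3) = -4(-24) + 2(7) = 110
w(4) = -4(110) + 2(-24) = -488
w(5) = -4(-488) + 2(110) = 2172
w(6) = -4(2172) + 2(-488) = -9664
w(7) = -4(-9664) + 2(2172) = 43000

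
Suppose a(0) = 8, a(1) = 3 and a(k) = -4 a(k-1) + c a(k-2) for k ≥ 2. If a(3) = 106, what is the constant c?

a(2) = -12 + 8c
a(3) = 48 - 29c
So 48 - 29c = 106, giving c = -2.

-2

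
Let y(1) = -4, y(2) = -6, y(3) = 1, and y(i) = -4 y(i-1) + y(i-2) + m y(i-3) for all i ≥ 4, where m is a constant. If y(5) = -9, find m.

-5

y(4) = -10 - 4m
y(5) = 41 + 10m
So 41 + 10m = -9, giving m = -5.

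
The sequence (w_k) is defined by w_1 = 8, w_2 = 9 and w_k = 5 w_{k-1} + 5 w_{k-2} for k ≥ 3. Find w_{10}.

w_3 = 5*9 + 5*8 = 85
w_4 = 5*85 + 5*9 = 470
w_5 = 5*470 + 5*85 = 2775
w_6 = 5*2775 + 5*470 = 16225
w_7 = 5*16225 + 5*2775 = 95000
w_8 = 5*95000 + 5*16225 = 556125
w_9 = 5*556125 + 5*95000 = 3255625
w_{10} = 5*3255625 + 5*556125 = 19058750

19058750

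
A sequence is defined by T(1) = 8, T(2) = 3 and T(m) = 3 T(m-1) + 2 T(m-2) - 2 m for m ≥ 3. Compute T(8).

8547

T(3) = 3(3) + 2(8) - 6 = 19
T(4) = 3(19) + 2(3) - 8 = 55
T(5) = 3(55) + 2(19) - 10 = 193
T(6) = 3(193) + 2(55) - 12 = 677
T(7) = 3(677) + 2(193) - 14 = 2403
T(8) = 3(2403) + 2(677) - 16 = 8547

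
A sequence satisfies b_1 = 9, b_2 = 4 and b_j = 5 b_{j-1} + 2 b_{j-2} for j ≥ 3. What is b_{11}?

25624138

b_3 = 5·4 + 2·9 = 38
b_4 = 5·38 + 2·4 = 198
b_5 = 5·198 + 2·38 = 1066
b_6 = 5·1066 + 2·198 = 5726
b_7 = 5·5726 + 2·1066 = 30762
b_8 = 5·30762 + 2·5726 = 165262
b_9 = 5·165262 + 2·30762 = 887834
b_{10} = 5·887834 + 2·165262 = 4769694
b_{11} = 5·4769694 + 2·887834 = 25624138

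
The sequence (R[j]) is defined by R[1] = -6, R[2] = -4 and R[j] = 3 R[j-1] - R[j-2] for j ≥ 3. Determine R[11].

R[3] = 3·(-4) - (-6) = -6
R[4] = 3·(-6) - (-4) = -14
R[5] = 3·(-14) - (-6) = -36
R[6] = 3·(-36) - (-14) = -94
R[7] = 3·(-94) - (-36) = -246
R[8] = 3·(-246) - (-94) = -644
R[9] = 3·(-644) - (-246) = -1686
R[10] = 3·(-1686) - (-644) = -4414
R[11] = 3·(-4414) - (-1686) = -11556

-11556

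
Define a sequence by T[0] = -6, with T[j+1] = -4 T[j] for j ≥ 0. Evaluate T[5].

T[1] = -4(-6) = 24
T[2] = -4(24) = -96
T[3] = -4(-96) = 384
T[4] = -4(384) = -1536
T[5] = -4(-1536) = 6144

6144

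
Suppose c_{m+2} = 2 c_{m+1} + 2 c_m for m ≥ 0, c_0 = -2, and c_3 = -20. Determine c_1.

-2

Let c_1 = w.
c_2 = -4 + 2w
c_3 = -8 + 6w
So -8 + 6w = -20, giving w = -2.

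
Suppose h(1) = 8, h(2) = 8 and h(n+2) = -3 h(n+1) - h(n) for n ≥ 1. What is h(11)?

h(3) = -3(8) - 8 = -32
h(4) = -3(-32) - 8 = 88
h(5) = -3(88) - (-32) = -232
h(6) = -3(-232) - 88 = 608
h(7) = -3(608) - (-232) = -1592
h(8) = -3(-1592) - 608 = 4168
h(9) = -3(4168) - (-1592) = -10912
h(10) = -3(-10912) - 4168 = 28568
h(11) = -3(28568) - (-10912) = -74792

-74792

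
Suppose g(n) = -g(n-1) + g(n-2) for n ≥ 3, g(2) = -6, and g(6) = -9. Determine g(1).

-7

Let g(1) = w.
g(3) = 6 + w
g(4) = -12 - w
g(5) = 18 + 2w
g(6) = -30 - 3w
So -30 - 3w = -9, giving w = -7.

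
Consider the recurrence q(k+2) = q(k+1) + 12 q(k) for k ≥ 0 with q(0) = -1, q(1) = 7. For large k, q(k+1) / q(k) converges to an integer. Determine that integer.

4

The characteristic equation is r^2 - r - 12 = 0, which factors as (r - 4)(r + 3) = 0.
So the roots are 4 and -3. Since |4| > |-3| and the coefficient of 4^k is non-zero, the ratio tends to 4.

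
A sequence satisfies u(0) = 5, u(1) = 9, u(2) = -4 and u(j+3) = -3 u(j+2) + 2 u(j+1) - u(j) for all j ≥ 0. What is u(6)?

u(3) = -3·(-4) + 2·9 - 5 = 25
u(4) = -3·25 + 2·(-4) - 9 = -92
u(5) = -3·(-92) + 2·25 - (-4) = 330
u(6) = -3·330 + 2·(-92) - 25 = -1199

-1199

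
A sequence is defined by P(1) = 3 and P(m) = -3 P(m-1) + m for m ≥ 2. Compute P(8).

-5602

P(2) = -3(3) + 2 = -7
P(3) = -3(-7) + 3 = 24
P(4) = -3(24) + 4 = -68
P(5) = -3(-68) + 5 = 209
P(6) = -3(209) + 6 = -621
P(7) = -3(-621) + 7 = 1870
P(8) = -3(1870) + 8 = -5602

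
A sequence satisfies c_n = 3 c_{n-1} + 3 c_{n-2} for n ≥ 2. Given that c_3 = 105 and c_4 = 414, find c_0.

9

Rearranging, c_{n-2} = (c_n - 3 c_{n-1}) / 3.
c_2 = (414 - 3(105)) / 3 = 99/3 = 33
c_1 = (105 - 3(33)) / 3 = 6/3 = 2
c_0 = (33 - 3(2)) / 3 = 27/3 = 9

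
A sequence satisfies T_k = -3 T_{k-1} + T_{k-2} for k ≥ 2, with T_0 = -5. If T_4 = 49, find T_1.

Let T_1 = y.
T_2 = -5 - 3y
T_3 = 15 + 10y
T_4 = -50 - 33y
So -50 - 33y = 49, giving y = -3.

-3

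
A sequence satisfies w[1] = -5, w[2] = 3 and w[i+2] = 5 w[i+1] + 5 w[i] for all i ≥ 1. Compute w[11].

-8953125

w[3] = 5·3 + 5·(-5) = -10
w[4] = 5·(-10) + 5·3 = -35
w[5] = 5·(-35) + 5·(-10) = -225
w[6] = 5·(-225) + 5·(-35) = -1300
w[7] = 5·(-1300) + 5·(-225) = -7625
w[8] = 5·(-7625) + 5·(-1300) = -44625
w[9] = 5·(-44625) + 5·(-7625) = -261250
w[10] = 5·(-261250) + 5·(-44625) = -1529375
w[11] = 5·(-1529375) + 5·(-261250) = -8953125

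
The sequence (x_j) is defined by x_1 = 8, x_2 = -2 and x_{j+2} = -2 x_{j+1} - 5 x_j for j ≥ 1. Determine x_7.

804

x_3 = -2*(-2) - 5*8 = -36
x_4 = -2*(-36) - 5*(-2) = 82
x_5 = -2*82 - 5*(-36) = 16
x_6 = -2*16 - 5*82 = -442
x_7 = -2*(-442) - 5*16 = 804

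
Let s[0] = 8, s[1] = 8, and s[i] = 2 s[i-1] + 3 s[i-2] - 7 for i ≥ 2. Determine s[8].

20508

s[2] = 2(8) + 3(8) - 7 = 33
s[3] = 2(33) + 3(8) - 7 = 83
s[4] = 2(83) + 3(33) - 7 = 258
s[5] = 2(258) + 3(83) - 7 = 758
s[6] = 2(758) + 3(258) - 7 = 2283
s[7] = 2(2283) + 3(758) - 7 = 6833
s[8] = 2(6833) + 3(2283) - 7 = 20508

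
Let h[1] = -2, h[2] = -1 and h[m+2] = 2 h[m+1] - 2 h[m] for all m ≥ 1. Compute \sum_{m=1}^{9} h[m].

-47

h[3] = 2(-1) - 2(-2) = 2
h[4] = 2(2) - 2(-1) = 6
h[5] = 2(6) - 2(2) = 8
h[6] = 2(8) - 2(6) = 4
h[7] = 2(4) - 2(8) = -8
h[8] = 2(-8) - 2(4) = -24
h[9] = 2(-24) - 2(-8) = -32
Sum = (-2) + (-1) + 2 + 6 + 8 + 4 + (-8) + (-24) + (-32) = -47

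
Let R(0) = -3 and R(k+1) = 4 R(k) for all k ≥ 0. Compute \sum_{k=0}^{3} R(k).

-255

R(1) = 4*(-3) = -12
R(2) = 4*(-12) = -48
R(3) = 4*(-48) = -192
Sum = (-3) + (-12) + (-48) + (-192) = -255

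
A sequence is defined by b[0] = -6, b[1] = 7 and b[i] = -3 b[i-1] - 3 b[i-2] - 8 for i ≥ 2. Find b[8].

265

b[2] = -3·7 - 3·(-6) - 8 = -11
b[3] = -3·(-11) - 3·7 - 8 = 4
b[4] = -3·4 - 3·(-11) - 8 = 13
b[5] = -3·13 - 3·4 - 8 = -59
b[6] = -3·(-59) - 3·13 - 8 = 130
b[7] = -3·130 - 3·(-59) - 8 = -221
b[8] = -3·(-221) - 3·130 - 8 = 265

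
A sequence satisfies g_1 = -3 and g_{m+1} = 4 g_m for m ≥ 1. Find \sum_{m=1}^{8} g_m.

-65535

g_2 = 4*(-3) = -12
g_3 = 4*(-12) = -48
g_4 = 4*(-48) = -192
g_5 = 4*(-192) = -768
g_6 = 4*(-768) = -3072
g_7 = 4*(-3072) = -12288
g_8 = 4*(-12288) = -49152
Sum = (-3) + (-12) + (-48) + (-192) + (-768) + (-3072) + (-12288) + (-49152) = -65535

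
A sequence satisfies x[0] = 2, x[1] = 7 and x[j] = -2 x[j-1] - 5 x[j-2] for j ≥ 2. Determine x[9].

x[2] = -2·7 - 5·2 = -24
x[3] = -2·(-24) - 5·7 = 13
x[4] = -2·13 - 5·(-24) = 94
x[5] = -2·94 - 5·13 = -253
x[6] = -2·(-253) - 5·94 = 36
x[7] = -2·36 - 5·(-253) = 1193
x[8] = -2·1193 - 5·36 = -2566
x[9] = -2·(-2566) - 5·1193 = -833

-833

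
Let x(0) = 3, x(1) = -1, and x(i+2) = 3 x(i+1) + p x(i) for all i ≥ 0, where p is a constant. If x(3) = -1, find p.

x(2) = -3 + 3p
x(3) = -9 + 8p
So -9 + 8p = -1, giving p = 1.

1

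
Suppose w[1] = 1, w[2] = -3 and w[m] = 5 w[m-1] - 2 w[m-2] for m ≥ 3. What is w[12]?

-14838079

w[3] = 5(-3) - 2(1) = -17
w[4] = 5(-17) - 2(-3) = -79
w[5] = 5(-79) - 2(-17) = -361
w[6] = 5(-361) - 2(-79) = -1647
w[7] = 5(-1647) - 2(-361) = -7513
w[8] = 5(-7513) - 2(-1647) = -34271
w[9] = 5(-34271) - 2(-7513) = -156329
w[10] = 5(-156329) - 2(-34271) = -713103
w[11] = 5(-713103) - 2(-156329) = -3252857
w[12] = 5(-3252857) - 2(-713103) = -14838079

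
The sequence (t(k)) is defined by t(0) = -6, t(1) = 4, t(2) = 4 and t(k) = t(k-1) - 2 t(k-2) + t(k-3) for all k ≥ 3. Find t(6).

28

t(3) = 4 - 2*4 + (-6) = -10
t(4) = (-10) - 2*4 + 4 = -14
t(5) = (-14) - 2*(-10) + 4 = 10
t(6) = 10 - 2*(-14) + (-10) = 28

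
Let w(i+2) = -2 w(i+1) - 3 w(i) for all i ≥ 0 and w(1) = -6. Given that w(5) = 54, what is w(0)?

Let w(0) = z.
w(2) = 12 - 3z
w(3) = -6 + 6z
w(4) = -24 - 3z
w(5) = 66 - 12z
So 66 - 12z = 54, giving z = 1.

1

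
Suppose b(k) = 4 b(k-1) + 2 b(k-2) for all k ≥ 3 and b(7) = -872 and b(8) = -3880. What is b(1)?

Rearranging, b(k-2) = (b(k) - 4 b(k-1)) / 2.
b(6) = (-3880 - 4·(-872)) / 2 = -392/2 = -196
b(5) = (-872 - 4·(-196)) / 2 = -88/2 = -44
b(4) = (-196 - 4·(-44)) / 2 = -20/2 = -10
b(3) = (-44 - 4·(-10)) / 2 = -4/2 = -2
b(2) = (-10 - 4·(-2)) / 2 = -2/2 = -1
b(1) = (-2 - 4·(-1)) / 2 = 2/2 = 1

1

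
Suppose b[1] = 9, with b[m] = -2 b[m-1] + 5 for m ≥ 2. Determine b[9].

1879

b[2] = -2(9) + 5 = -13
b[3] = -2(-13) + 5 = 31
b[4] = -2(31) + 5 = -57
b[5] = -2(-57) + 5 = 119
b[6] = -2(119) + 5 = -233
b[7] = -2(-233) + 5 = 471
b[8] = -2(471) + 5 = -937
b[9] = -2(-937) + 5 = 1879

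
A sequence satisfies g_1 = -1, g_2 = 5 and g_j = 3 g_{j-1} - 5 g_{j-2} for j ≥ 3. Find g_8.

-715

g_3 = 3*5 - 5*(-1) = 20
g_4 = 3*20 - 5*5 = 35
g_5 = 3*35 - 5*20 = 5
g_6 = 3*5 - 5*35 = -160
g_7 = 3*(-160) - 5*5 = -505
g_8 = 3*(-505) - 5*(-160) = -715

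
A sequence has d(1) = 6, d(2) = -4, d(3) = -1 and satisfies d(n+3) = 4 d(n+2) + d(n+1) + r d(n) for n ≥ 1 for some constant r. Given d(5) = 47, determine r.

d(4) = -8 + 6r
d(5) = -33 + 20r
So -33 + 20r = 47, giving r = 4.

4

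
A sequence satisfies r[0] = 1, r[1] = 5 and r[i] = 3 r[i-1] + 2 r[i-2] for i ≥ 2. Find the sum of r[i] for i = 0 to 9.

r[2] = 3·5 + 2·1 = 17
r[3] = 3·17 + 2·5 = 61
r[4] = 3·61 + 2·17 = 217
r[5] = 3·217 + 2·61 = 773
r[6] = 3·773 + 2·217 = 2753
r[7] = 3·2753 + 2·773 = 9805
r[8] = 3·9805 + 2·2753 = 34921
r[9] = 3·34921 + 2·9805 = 124373
Sum = 1 + 5 + 17 + 61 + 217 + 773 + 2753 + 9805 + 34921 + 124373 = 172926

172926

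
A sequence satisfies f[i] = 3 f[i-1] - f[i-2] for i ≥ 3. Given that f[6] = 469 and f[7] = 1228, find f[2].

7

Rearranging, f[i-2] = -(f[i] - 3 f[i-1]).
f[5] = -(1228 - 3*469) = 179
f[4] = -(469 - 3*179) = 68
f[3] = -(179 - 3*68) = 25
f[2] = -(68 - 3*25) = 7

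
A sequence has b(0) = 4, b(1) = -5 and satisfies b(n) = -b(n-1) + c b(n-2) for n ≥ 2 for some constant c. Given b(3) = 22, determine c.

b(2) = 5 + 4c
b(3) = -5 - 9c
So -5 - 9c = 22, giving c = -3.

-3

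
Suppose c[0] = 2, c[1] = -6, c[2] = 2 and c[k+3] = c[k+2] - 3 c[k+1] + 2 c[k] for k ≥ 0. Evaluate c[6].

c[3] = 2 - 3·(-6) + 2·2 = 24
c[4] = 24 - 3·2 + 2·(-6) = 6
c[5] = 6 - 3·24 + 2·2 = -62
c[6] = (-62) - 3·6 + 2·24 = -32

-32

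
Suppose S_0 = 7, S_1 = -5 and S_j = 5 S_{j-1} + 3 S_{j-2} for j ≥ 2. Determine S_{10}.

S_2 = 5(-5) + 3(7) = -4
S_3 = 5(-4) + 3(-5) = -35
S_4 = 5(-35) + 3(-4) = -187
S_5 = 5(-187) + 3(-35) = -1040
S_6 = 5(-1040) + 3(-187) = -5761
S_7 = 5(-5761) + 3(-1040) = -31925
S_8 = 5(-31925) + 3(-5761) = -176908
S_9 = 5(-176908) + 3(-31925) = -980315
S_{10} = 5(-980315) + 3(-176908) = -5432299

-5432299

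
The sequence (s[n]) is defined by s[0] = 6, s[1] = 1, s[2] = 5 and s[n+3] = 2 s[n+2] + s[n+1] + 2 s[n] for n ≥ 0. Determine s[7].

s[3] = 2·5 + 1 + 2·6 = 23
s[4] = 2·23 + 5 + 2·1 = 53
s[5] = 2·53 + 23 + 2·5 = 139
s[6] = 2·139 + 53 + 2·23 = 377
s[7] = 2·377 + 139 + 2·53 = 999

999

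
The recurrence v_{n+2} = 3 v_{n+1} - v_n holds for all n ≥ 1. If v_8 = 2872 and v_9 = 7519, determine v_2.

8

Rearranging, v_{n-2} = -(v_n - 3 v_{n-1}).
v_7 = -(7519 - 3(2872)) = 1097
v_6 = -(2872 - 3(1097)) = 419
v_5 = -(1097 - 3(419)) = 160
v_4 = -(419 - 3(160)) = 61
v_3 = -(160 - 3(61)) = 23
v_2 = -(61 - 3(23)) = 8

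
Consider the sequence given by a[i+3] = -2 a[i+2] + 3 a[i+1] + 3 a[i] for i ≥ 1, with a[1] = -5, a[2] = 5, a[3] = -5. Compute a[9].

-1025

a[4] = -2(-5) + 3(5) + 3(-5) = 10
a[5] = -2(10) + 3(-5) + 3(5) = -20
a[6] = -2(-20) + 3(10) + 3(-5) = 55
a[7] = -2(55) + 3(-20) + 3(10) = -140
a[8] = -2(-140) + 3(55) + 3(-20) = 385
a[9] = -2(385) + 3(-140) + 3(55) = -1025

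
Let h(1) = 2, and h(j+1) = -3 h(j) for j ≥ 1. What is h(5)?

h(2) = -3(2) = -6
h(3) = -3(-6) = 18
h(4) = -3(18) = -54
h(5) = -3(-54) = 162

162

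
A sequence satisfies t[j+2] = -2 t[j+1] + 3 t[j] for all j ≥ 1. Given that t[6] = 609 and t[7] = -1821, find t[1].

Rearranging, t[j-2] = (t[j] + 2 t[j-1]) / 3.
t[5] = (-1821 + 2*609) / 3 = -603/3 = -201
t[4] = (609 + 2*(-201)) / 3 = 207/3 = 69
t[3] = (-201 + 2*69) / 3 = -63/3 = -21
t[2] = (69 + 2*(-21)) / 3 = 27/3 = 9
t[1] = (-21 + 2*9) / 3 = -3/3 = -1

-1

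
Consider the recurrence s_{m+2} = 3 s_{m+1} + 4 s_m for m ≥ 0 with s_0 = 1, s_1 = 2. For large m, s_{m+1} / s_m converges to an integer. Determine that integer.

4

The characteristic equation is r^2 - 3r - 4 = 0, which factors as (r - 4)(r + 1) = 0.
So the roots are 4 and -1. Since |4| > |-1| and the coefficient of 4^m is non-zero, the ratio tends to 4.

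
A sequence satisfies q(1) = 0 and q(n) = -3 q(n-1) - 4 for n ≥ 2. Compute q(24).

-94143178828

The fixed point is -4/(1 + 3) = -1, so q(n) + 1 = -3(q(n-1) + 1).
Hence q(n) = 1·(-3)^{n-1} - 1.
q(24) = 1·(-3)^{23} - 1 = 1·-94143178827 - 1 = -94143178828.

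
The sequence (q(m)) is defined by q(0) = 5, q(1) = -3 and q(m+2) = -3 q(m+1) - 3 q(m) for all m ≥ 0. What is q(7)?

81

q(2) = -3*(-3) - 3*5 = -6
q(3) = -3*(-6) - 3*(-3) = 27
q(4) = -3*27 - 3*(-6) = -63
q(5) = -3*(-63) - 3*27 = 108
q(6) = -3*108 - 3*(-63) = -135
q(7) = -3*(-135) - 3*108 = 81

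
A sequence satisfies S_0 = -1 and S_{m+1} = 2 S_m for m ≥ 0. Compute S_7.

S_1 = 2*(-1) = -2
S_2 = 2*(-2) = -4
S_3 = 2*(-4) = -8
S_4 = 2*(-8) = -16
S_5 = 2*(-16) = -32
S_6 = 2*(-32) = -64
S_7 = 2*(-64) = -128

-128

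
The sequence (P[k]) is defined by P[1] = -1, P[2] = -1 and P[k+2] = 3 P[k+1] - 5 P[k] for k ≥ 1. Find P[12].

P[3] = 3·(-1) - 5·(-1) = 2
P[4] = 3·2 - 5·(-1) = 11
P[5] = 3·11 - 5·2 = 23
P[6] = 3·23 - 5·11 = 14
P[7] = 3·14 - 5·23 = -73
P[8] = 3·(-73) - 5·14 = -289
P[9] = 3·(-289) - 5·(-73) = -502
P[10] = 3·(-502) - 5·(-289) = -61
P[11] = 3·(-61) - 5·(-502) = 2327
P[12] = 3·2327 - 5·(-61) = 7286

7286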